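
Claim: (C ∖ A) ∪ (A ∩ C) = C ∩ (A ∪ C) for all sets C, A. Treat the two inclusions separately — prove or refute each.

(⊆) Let x ∈ (C ∖ A) ∪ (A ∩ C). Then either x ∈ C and x ∉ A; or x ∈ C ∩ A. In each case x ∈ C ∩ (A ∪ C), so (C ∖ A) ∪ (A ∩ C) ⊆ C ∩ (A ∪ C).

(⊇) Let x ∈ C ∩ (A ∪ C). Then either x ∈ C and x ∉ A; or x ∈ C ∩ A. In each case x ∈ (C ∖ A) ∪ (A ∩ C), so C ∩ (A ∪ C) ⊆ (C ∖ A) ∪ (A ∩ C).

Both inclusions hold.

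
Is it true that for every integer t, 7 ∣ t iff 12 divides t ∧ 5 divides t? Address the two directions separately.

(⇒) This fails: take t = 7. Certainly 7 ∣ 7, but 12 ∤ 7.

(⇐) This fails: take t = 60. Both 12 ∣ 60 and 5 ∣ 60, yet 60 is not a multiple of 7 (since 60 = 8·7 + 4), so 7 ∤ 60.

(⇒) fails and (⇐) fails.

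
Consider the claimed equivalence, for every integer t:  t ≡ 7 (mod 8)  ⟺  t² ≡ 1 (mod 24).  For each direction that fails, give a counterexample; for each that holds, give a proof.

(⇒) fails and (⇐) fails.

(⇒) This fails: take t = 15. Then 15 ≡ 7 (mod 8), but 15² = 225 ≡ 9 (mod 24), not 1.

(⇐) This fails: take t = 1. Then 1² = 1 ≡ 1 (mod 24), yet 1 ≡ 1 (mod 8), not 7.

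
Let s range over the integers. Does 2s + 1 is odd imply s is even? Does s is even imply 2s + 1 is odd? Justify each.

(⇒) This fails: take s = 3. Then 2s + 1 = 7, which is odd, yet s = 3 is odd, not even.

(⇐) Suppose s is even. Since 2 is even, 2s is even for every s, so 2s + 1 has the same parity as 1, which is odd. Hence 2s + 1 is odd.

Not equivalent: only (⇐) holds.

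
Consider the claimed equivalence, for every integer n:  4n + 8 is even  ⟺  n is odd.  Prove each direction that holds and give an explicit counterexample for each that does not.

The forward direction fails; the converse holds.

(⟸) Suppose n is odd. Since 4 is even, 4n is even for every n, so 4n + 8 has the same parity as 8, which is even. Hence 4n + 8 is even.

(⟹) This fails: take n = 0. Then 4n + 8 = 8, which is even, yet n = 0 is even, not odd.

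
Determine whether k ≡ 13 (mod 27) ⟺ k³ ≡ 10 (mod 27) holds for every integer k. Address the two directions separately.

[⇒] Suppose k ≡ 13 (mod 27). Write k = 27j + 13. Then (27j + 13)³ = 19683j³ + 28431j² + 13689j + 2197 = 27(729j³ + 1053j² + 507j + 81) + 10, so k³ ≡ 10 (mod 27).

[⇐] This fails: take k = 4. Then 4³ = 64 ≡ 10 (mod 27), yet 4 ≡ 4 (mod 27), not 13.

Only the forward direction holds.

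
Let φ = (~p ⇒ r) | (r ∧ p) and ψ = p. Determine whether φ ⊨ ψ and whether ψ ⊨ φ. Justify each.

(⟹) This fails. Under r = T, p = F, the left side is true but the right side is false.

(⟸) Assume the antecedent. If r is true, (~p ⇒ r) | (r ∧ p) reduces to true regardless of the other variables. If r is false, the antecedent forces (r = F, p = T), and (~p ⇒ r) | (r ∧ p) holds there. Either way (~p ⇒ r) | (r ∧ p) holds.

The forward direction fails; the converse holds.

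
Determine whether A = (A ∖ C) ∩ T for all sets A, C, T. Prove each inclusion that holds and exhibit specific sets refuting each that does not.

(⟹) This inclusion fails. Take A = {1}, C = ∅, T = ∅; then 1 ∈ A but 1 ∉ (A ∖ C) ∩ T.

(⟸) Let x ∈ (A ∖ C) ∩ T. Then x ∈ A ∩ T and x ∉ C, from which x ∈ A.

(⊆) fails; (⊇) holds.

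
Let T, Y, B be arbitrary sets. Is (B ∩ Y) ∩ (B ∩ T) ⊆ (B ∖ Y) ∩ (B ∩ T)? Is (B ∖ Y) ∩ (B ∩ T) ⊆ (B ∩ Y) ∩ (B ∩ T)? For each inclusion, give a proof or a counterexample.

(⟹) This inclusion fails. Take T = {1}, Y = {1}, B = {1}; then 1 ∈ (B ∩ Y) ∩ (B ∩ T) but 1 ∉ (B ∖ Y) ∩ (B ∩ T).

(⟸) This inclusion fails. Take T = {1}, Y = ∅, B = {1}; then 1 ∈ (B ∖ Y) ∩ (B ∩ T) but 1 ∉ (B ∩ Y) ∩ (B ∩ T).

Both inclusions fail.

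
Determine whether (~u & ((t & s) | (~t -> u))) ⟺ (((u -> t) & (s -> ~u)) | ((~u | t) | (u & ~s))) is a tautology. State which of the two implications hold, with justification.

[⇒] Assume the antecedent. If t is true, the consequent reduces to true regardless of the other variables. If t is false, the antecedent cannot hold. Either way the consequent holds.

[⇐] This fails. Under t = F, u = F, s = F, the left side is false but the right side is true.

Only the forward direction holds.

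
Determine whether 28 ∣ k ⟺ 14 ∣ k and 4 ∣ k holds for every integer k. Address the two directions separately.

(→) If 28 ∣ k, write k = 28q. Since 28 = 2·14, k = 14·(2q), so 14 ∣ k; and since 28 = 7·4, k = 4·(7q), so 4 ∣ k.

(←) Suppose 14 ∣ k and 4 ∣ k. Any common multiple of 14 and 4 is a multiple of their lcm; here lcm(14, 4) = 14·4/gcd(14, 4) = 56/2 = 28, so 28 ∣ k.

Equivalent; both directions hold.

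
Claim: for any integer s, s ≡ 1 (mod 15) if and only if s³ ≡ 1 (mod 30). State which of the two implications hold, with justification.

(⇐) The residues r modulo 30 with r³ ≡ 1 (mod 30) are exactly {1}, and each is ≡ 1 (mod 15).

(⇒) This fails: take s = 16. Then 16 ≡ 1 (mod 15), but 16³ = 4096 ≡ 16 (mod 30), not 1.

Only the reverse direction holds.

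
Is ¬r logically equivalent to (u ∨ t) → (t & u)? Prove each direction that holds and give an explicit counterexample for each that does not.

Both directions fail.

(→) This fails. Under u = T, r = F, t = F, the left side is true but the right side is false.

(←) This fails. Under u = F, r = T, t = F, the left side is false but the right side is true.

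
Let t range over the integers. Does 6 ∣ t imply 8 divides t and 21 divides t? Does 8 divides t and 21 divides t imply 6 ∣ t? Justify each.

(⟹) This fails: take t = 6. Certainly 6 ∣ 6, but 8 ∤ 6.

(⟸) Suppose 8 ∣ t and 21 ∣ t. Any common multiple of 8 and 21 is a multiple of their lcm; here gcd(8, 21) = 1, so lcm(8, 21) = 8·21 = 168, so 168 ∣ t. Since 6 ∣ 168, it follows that 6 ∣ t.

Only the reverse direction holds.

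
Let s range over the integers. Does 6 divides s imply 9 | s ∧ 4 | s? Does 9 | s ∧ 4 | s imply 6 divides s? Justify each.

(⇒) fails; (⇐) holds.

(⇒) This fails: take s = 6. Certainly 6 ∣ 6, but 9 ∤ 6.

(⇐) Suppose 9 ∣ s and 4 ∣ s. Any common multiple of 9 and 4 is a multiple of their lcm; here gcd(9, 4) = 1, so lcm(9, 4) = 9·4 = 36, so 36 ∣ s. Since 6 ∣ 36, it follows that 6 ∣ s.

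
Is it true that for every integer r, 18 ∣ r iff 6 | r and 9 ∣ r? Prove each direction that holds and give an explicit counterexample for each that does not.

(→) If 18 ∣ r, write r = 18q. Since 18 = 3·6, r = 6·(3q), so 6 ∣ r; and since 18 = 2·9, r = 9·(2q), so 9 ∣ r.

(←) Suppose 6 ∣ r and 9 ∣ r. Any common multiple of 6 and 9 is a multiple of their lcm; here lcm(6, 9) = 6·9/gcd(6, 9) = 54/3 = 18, so 18 ∣ r.

Both directions hold.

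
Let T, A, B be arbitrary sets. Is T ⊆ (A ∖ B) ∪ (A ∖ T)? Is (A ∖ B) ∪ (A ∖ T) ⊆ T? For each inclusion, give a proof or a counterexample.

(⟹) This inclusion fails. Take T = {1}, A = ∅, B = ∅; then 1 ∈ T but 1 ∉ (A ∖ B) ∪ (A ∖ T).

(⟸) This inclusion fails. Take T = ∅, A = {1}, B = ∅; then 1 ∈ (A ∖ B) ∪ (A ∖ T) but 1 ∉ T.

Neither inclusion holds.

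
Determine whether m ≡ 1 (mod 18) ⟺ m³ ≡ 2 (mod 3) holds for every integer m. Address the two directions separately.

(⟹) This fails: take m = 1. Then 1 ≡ 1 (mod 18), but 1³ = 1 ≡ 1 (mod 3), not 2.

(⟸) This fails: take m = 2. Then 2³ = 8 ≡ 2 (mod 3), yet 2 ≡ 2 (mod 18), not 1.

(⇒) fails and (⇐) fails.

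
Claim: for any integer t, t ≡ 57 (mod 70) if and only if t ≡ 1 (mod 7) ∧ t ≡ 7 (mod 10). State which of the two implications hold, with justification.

Both directions hold; the statement is true.

(→) Suppose t ≡ 57 (mod 70); write t = 70j + 57. Since 7 ∣ 70, reducing mod 7 gives t ≡ 57 ≡ 1 (mod 7); since 10 ∣ 70, reducing mod 10 gives t ≡ 57 ≡ 7 (mod 10).

(←) Conversely, if t ≡ 1 (mod 7) and t ≡ 7 (mod 10), then by the Chinese remainder theorem t ≡ 57 (mod 70). This is exactly t ≡ 57 (mod 70).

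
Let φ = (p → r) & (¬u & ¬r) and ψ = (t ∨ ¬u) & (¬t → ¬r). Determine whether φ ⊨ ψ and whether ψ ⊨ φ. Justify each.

Forward direction. Assume the antecedent. If u is true, the antecedent cannot hold. If u is false, the antecedent forces (u = F, t = F, r = F, p = F) or (u = F, t = T, r = F, p = F), and (t ∨ ¬u) & (¬t → ¬r) holds there. Either way (t ∨ ¬u) & (¬t → ¬r) holds.

Converse. This fails. Under u = T, t = T, r = F, p = F, the left side is false but the right side is true.

Only the forward direction holds.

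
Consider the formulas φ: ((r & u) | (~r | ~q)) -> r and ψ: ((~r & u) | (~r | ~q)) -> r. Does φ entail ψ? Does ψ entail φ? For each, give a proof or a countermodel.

Both directions hold.

(⟹) Assume the antecedent. If u is true, the antecedent forces (u = T, r = T, q = F) or (u = T, r = T, q = T), and ((~r & u) | (~r | ~q)) -> r holds there. If u is false, the antecedent forces (u = F, r = T, q = F) or (u = F, r = T, q = T), and ((~r & u) | (~r | ~q)) -> r holds there. Either way ((~r & u) | (~r | ~q)) -> r holds.

(⟸) Assume the antecedent. If u is true, the antecedent forces (u = T, r = T, q = F) or (u = T, r = T, q = T), and ((r & u) | (~r | ~q)) -> r holds there. If u is false, the antecedent forces (u = F, r = T, q = F) or (u = F, r = T, q = T), and ((r & u) | (~r | ~q)) -> r holds there. Either way ((r & u) | (~r | ~q)) -> r holds.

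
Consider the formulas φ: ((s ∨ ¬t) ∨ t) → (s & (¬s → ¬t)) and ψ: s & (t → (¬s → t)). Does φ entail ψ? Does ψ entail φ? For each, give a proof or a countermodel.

Forward direction. Assume the antecedent. If t is true, the antecedent forces (t = T, s = T), and s & (t → (¬s → t)) holds there. If t is false, the antecedent forces (t = F, s = T), and s & (t → (¬s → t)) holds there. Either way s & (t → (¬s → t)) holds.

Converse. Assume the antecedent. If t is true, the antecedent forces (t = T, s = T), and the consequent holds there. If t is false, the antecedent forces (t = F, s = T), and the consequent holds there. Either way the consequent holds.

Both implications hold.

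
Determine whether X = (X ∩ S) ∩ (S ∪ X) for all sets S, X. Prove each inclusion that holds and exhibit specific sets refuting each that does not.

Forward inclusion. This inclusion fails. Take S = ∅, X = {1}; then 1 ∈ X but 1 ∉ (X ∩ S) ∩ (S ∪ X).

Reverse inclusion. Let x ∈ (X ∩ S) ∩ (S ∪ X). Then x ∈ S ∩ X, from which x ∈ X.

(⊆) fails; (⊇) holds.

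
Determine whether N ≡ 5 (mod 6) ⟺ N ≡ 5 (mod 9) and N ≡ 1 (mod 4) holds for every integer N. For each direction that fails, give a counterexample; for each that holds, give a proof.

Forward direction. This fails: N = 35 gives 35 ≡ 5 (mod 6) but 35 ≡ 8 (mod 9), so the conjunction on the right does not hold.

Converse. If N ≡ 5 (mod 9) and N ≡ 1 (mod 4), then by the Chinese remainder theorem N ≡ 5 (mod 36). Since 5 ≡ 5 (mod 6) and 6 ∣ 36, we get N ≡ 5 (mod 6).

Only the reverse direction holds.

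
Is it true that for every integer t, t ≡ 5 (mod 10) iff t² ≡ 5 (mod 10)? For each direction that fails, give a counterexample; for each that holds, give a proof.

(⟹) Suppose t ≡ 5 (mod 10). Write t = 10j + 5. Then (10j + 5)² = 100j² + 100j + 25 = 10(10j² + 10j + 2) + 5, so t² ≡ 5 (mod 10).

(⟸) Conversely, suppose t² ≡ 5 (mod 10). The only residue r in {0, …, 9} with r² ≡ 5 (mod 10) is r = 5, so t ≡ 5 (mod 10).

Both directions hold; the statement is true.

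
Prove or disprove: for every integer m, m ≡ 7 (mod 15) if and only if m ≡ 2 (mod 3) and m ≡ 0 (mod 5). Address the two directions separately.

Both directions fail.

[⇒] This fails: m = 7 gives 7 ≡ 7 (mod 15) but 7 ≡ 1 (mod 3), so the conjunction on the right does not hold.

[⇐] This fails: m = 5 satisfies both congruences on the right (5 ≡ 2 mod 3 and 5 ≡ 0 mod 5) yet 5 ≡ 5 (mod 15), not 7.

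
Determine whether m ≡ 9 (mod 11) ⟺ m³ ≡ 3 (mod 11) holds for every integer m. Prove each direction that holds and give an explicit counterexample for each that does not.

[⇒] Suppose m ≡ 9 (mod 11). Write m = 11j + 9. Then (11j + 9)³ = 1331j³ + 3267j² + 2673j + 729 = 11(121j³ + 297j² + 243j + 66) + 3, so m³ ≡ 3 (mod 11).

[⇐] For the converse, argue contrapositively. If m ≢ 9 (mod 11), then m is congruent to one of 0, 1, 2, 3, 4, 5, 6, 7, 8, 10 modulo 11, and these give m³ ≡ 0, 1, 8, 5, 9, 4, 7, 2, 6, 10 respectively — never 3.

Both directions hold; the statement is true.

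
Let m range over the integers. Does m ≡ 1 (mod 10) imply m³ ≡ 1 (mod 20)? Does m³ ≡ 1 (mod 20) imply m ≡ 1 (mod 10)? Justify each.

(⇒) fails; (⇐) holds.

(⟹) This fails: take m = 11. Then 11 ≡ 1 (mod 10), but 11³ = 1331 ≡ 11 (mod 20), not 1.

(⟸) Conversely, the residues r modulo 20 with r³ ≡ 1 (mod 20) are exactly {1}, and each is ≡ 1 (mod 10).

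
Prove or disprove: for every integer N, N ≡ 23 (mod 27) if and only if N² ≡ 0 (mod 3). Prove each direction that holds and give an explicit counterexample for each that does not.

Both directions fail.

Forward direction. This fails: take N = 23. Then 23 ≡ 23 (mod 27), but 23² = 529 ≡ 1 (mod 3), not 0.

Converse. This fails: take N = 0. Then 0² = 0 ≡ 0 (mod 3), yet 0 ≡ 0 (mod 27), not 23.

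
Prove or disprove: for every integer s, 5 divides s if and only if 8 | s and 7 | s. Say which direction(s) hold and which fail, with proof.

(⇒) fails and (⇐) fails.

[⇒] This fails: take s = 5. Certainly 5 ∣ 5, but 8 ∤ 5.

[⇐] This fails: take s = 56. Both 8 ∣ 56 and 7 ∣ 56, yet 56 is not a multiple of 5 (since 56 = 11·5 + 1), so 5 ∤ 56.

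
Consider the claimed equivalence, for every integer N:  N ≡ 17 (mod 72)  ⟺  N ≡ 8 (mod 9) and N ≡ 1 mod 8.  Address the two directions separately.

(←) If N ≡ 8 (mod 9) and N ≡ 1 (mod 8), then by the Chinese remainder theorem N ≡ 17 (mod 72). This is exactly N ≡ 17 (mod 72).

(→) Suppose N ≡ 17 (mod 72); write N = 72j + 17. Since 9 ∣ 72, reducing mod 9 gives N ≡ 17 ≡ 8 (mod 9); since 8 ∣ 72, reducing mod 8 gives N ≡ 17 ≡ 1 (mod 8).

Both implications hold.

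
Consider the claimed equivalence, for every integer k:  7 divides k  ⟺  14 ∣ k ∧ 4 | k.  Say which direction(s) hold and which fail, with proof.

(⟸) Suppose 14 ∣ k and 4 ∣ k. Any common multiple of 14 and 4 is a multiple of their lcm; here lcm(14, 4) = 14·4/gcd(14, 4) = 56/2 = 28, so 28 ∣ k. Since 7 ∣ 28, it follows that 7 ∣ k.

(⟹) This fails: take k = 7. Certainly 7 ∣ 7, but 14 ∤ 7.

Only the converse holds.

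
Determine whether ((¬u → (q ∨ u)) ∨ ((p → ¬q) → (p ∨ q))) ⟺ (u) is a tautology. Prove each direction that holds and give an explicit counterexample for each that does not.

(⇒) This fails. Under q = T, p = F, u = F, the left side is true but the right side is false.

(⇐) Assume the antecedent. If q is true, the consequent reduces to true regardless of the other variables. If q is false, the antecedent forces (q = F, p = F, u = T) or (q = F, p = T, u = T), and the consequent holds there. Either way the consequent holds.

The forward direction fails; the converse holds.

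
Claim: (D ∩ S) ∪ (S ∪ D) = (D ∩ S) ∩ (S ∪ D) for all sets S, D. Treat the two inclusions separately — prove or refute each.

Only the reverse inclusion holds.

Forward inclusion. This inclusion fails. Take S = {1}, D = ∅; then 1 ∈ (D ∩ S) ∪ (S ∪ D) but 1 ∉ (D ∩ S) ∩ (S ∪ D).

Reverse inclusion. Let x ∈ (D ∩ S) ∩ (S ∪ D). Then x ∈ S ∩ D, from which x ∈ (D ∩ S) ∪ (S ∪ D).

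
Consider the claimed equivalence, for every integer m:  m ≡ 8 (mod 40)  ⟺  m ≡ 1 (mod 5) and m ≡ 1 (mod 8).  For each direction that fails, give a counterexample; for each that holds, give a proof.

Both directions fail.

[⇒] This fails: m = 8 gives 8 ≡ 8 (mod 40) but 8 ≡ 3 (mod 5), so the conjunction on the right does not hold.

[⇐] This fails: m = 1 satisfies both congruences on the right (1 ≡ 1 mod 5 and 1 ≡ 1 mod 8) yet 1 ≡ 1 (mod 40), not 8.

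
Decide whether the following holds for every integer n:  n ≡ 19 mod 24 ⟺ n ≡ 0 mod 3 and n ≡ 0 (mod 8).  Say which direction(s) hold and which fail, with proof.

Both directions fail.

(⟹) This fails: n = 19 gives 19 ≡ 19 (mod 24) but 19 ≡ 1 (mod 3), so the conjunction on the right does not hold.

(⟸) This fails: n = 0 satisfies both congruences on the right (0 ≡ 0 mod 3 and 0 ≡ 0 mod 8) yet 0 ≡ 0 (mod 24), not 19.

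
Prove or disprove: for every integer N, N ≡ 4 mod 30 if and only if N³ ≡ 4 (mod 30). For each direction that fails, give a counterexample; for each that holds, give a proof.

(→) Suppose N ≡ 4 mod 30. Write N = 30j + 4. Then (30j + 4)³ = 27000j³ + 10800j² + 1440j + 64 = 30(900j³ + 360j² + 48j + 2) + 4, so N³ ≡ 4 (mod 30).

(←) Conversely, suppose N³ ≡ 4 (mod 30). The only residue r in {0, …, 29} with r³ ≡ 4 (mod 30) is r = 4, so N ≡ 4 (mod 30).

Equivalent; both directions hold.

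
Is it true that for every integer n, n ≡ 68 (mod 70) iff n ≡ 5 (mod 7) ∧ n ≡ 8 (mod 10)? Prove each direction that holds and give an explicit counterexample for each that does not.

The biconditional holds.

(⟹) Suppose n ≡ 68 (mod 70); write n = 70j + 68. Since 7 ∣ 70, reducing mod 7 gives n ≡ 68 ≡ 5 (mod 7); since 10 ∣ 70, reducing mod 10 gives n ≡ 68 ≡ 8 (mod 10).

(⟸) Conversely, if n ≡ 5 (mod 7) and n ≡ 8 (mod 10), then by the Chinese remainder theorem n ≡ 68 (mod 70). This is exactly n ≡ 68 (mod 70).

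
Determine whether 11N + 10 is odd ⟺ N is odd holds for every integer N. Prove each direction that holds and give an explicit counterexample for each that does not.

Both directions hold; the statement is true.

(→) Suppose 11N + 10 is odd. Since 11 is odd, 11N and N have the same parity, so 11N + 10 ≡ N + 10 (mod 2). As 10 is even, 11N + 10 is odd exactly when N is odd. Thus N is odd.

(←) Conversely, suppose N is odd; write N = 2j + 1. Then 11N + 10 = 11·(2j + 1) + 10 = 2·11j + 21, which is odd.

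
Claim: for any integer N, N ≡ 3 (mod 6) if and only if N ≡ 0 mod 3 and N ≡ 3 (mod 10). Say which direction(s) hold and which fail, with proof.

Forward direction. This fails: N = 9 gives 9 ≡ 3 (mod 6) but 9 ≡ 9 (mod 10), so the conjunction on the right does not hold.

Converse. If N ≡ 0 (mod 3) and N ≡ 3 (mod 10), then by the Chinese remainder theorem N ≡ 3 (mod 30). Since 3 ≡ 3 (mod 6) and 6 ∣ 30, we get N ≡ 3 (mod 6).

The forward direction fails; the converse holds.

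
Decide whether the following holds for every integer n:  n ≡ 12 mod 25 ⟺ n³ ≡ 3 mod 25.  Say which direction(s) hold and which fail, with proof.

(⇒) Suppose n ≡ 12 mod 25. Write n = 25j + 12. Then (25j + 12)³ = 15625j³ + 22500j² + 10800j + 1728 = 25(625j³ + 900j² + 432j + 69) + 3, so n³ ≡ 3 (mod 25).

(⇐) Conversely, suppose n³ ≡ 3 (mod 25). The only residue r in {0, …, 24} with r³ ≡ 3 (mod 25) is r = 12, so n ≡ 12 (mod 25).

Both directions hold; the statement is true.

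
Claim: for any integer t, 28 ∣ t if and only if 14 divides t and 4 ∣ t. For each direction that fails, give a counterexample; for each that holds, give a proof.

Both directions hold; the statement is true.

(⟸) Suppose 14 ∣ t and 4 ∣ t. Any common multiple of 14 and 4 is a multiple of their lcm; here lcm(14, 4) = 14·4/gcd(14, 4) = 56/2 = 28, so 28 ∣ t.

(⟹) If 28 ∣ t, write t = 28q. Since 28 = 2·14, t = 14·(2q), so 14 ∣ t; and since 28 = 7·4, t = 4·(7q), so 4 ∣ t.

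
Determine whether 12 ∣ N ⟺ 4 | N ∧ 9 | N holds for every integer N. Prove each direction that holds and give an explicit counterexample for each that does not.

Converse. Suppose 4 ∣ N and 9 ∣ N. Any common multiple of 4 and 9 is a multiple of their lcm; here gcd(4, 9) = 1, so lcm(4, 9) = 4·9 = 36, so 36 ∣ N. Since 12 ∣ 36, it follows that 12 ∣ N.

Forward direction. This fails: take N = 12. Certainly 12 ∣ 12, but 9 ∤ 12.

Only the reverse direction holds.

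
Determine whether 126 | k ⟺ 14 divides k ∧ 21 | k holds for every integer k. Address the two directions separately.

(⇐) This fails: take k = 42. Both 14 ∣ 42 and 21 ∣ 42, yet 42 is not a multiple of 126 (since 42 = 0·126 + 42), so 126 ∤ 42.

(⇒) If 126 ∣ k, write k = 126q. Since 126 = 9·14, k = 14·(9q), so 14 ∣ k; and since 126 = 6·21, k = 21·(6q), so 21 ∣ k.

(⇒) holds; (⇐) fails.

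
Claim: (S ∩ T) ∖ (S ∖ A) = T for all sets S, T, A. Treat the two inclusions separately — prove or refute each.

Only the forward inclusion holds.

(⟹) Let x ∈ (S ∩ T) ∖ (S ∖ A). Then x ∈ S ∩ T ∩ A, from which x ∈ T.

(⟸) This inclusion fails. Take S = ∅, T = {1}, A = ∅; then 1 ∈ T but 1 ∉ (S ∩ T) ∖ (S ∖ A).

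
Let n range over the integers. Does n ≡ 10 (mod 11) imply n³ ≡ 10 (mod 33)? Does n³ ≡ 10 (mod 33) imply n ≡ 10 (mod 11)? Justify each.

Forward direction. This fails: take n = 21. Then 21 ≡ 10 (mod 11), but 21³ = 9261 ≡ 21 (mod 33), not 10.

Converse. The residues r modulo 33 with r³ ≡ 10 (mod 33) are exactly {10}, and each is ≡ 10 (mod 11).

The forward direction fails; the converse holds.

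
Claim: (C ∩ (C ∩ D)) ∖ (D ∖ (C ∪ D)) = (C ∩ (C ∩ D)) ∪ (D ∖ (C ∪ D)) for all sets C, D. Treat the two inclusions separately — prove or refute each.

Both inclusions hold; the sets are equal.

(⟹) Let x ∈ (C ∩ (C ∩ D)) ∖ (D ∖ (C ∪ D)). Then x ∈ C ∩ D, from which x ∈ (C ∩ (C ∩ D)) ∪ (D ∖ (C ∪ D)).

(⟸) Let x ∈ (C ∩ (C ∩ D)) ∪ (D ∖ (C ∪ D)). Then x ∈ C ∩ D, from which x ∈ (C ∩ (C ∩ D)) ∖ (D ∖ (C ∪ D)).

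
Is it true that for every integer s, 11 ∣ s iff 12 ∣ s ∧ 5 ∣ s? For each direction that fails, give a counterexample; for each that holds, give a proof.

Both directions fail.

Forward direction. This fails: take s = 11. Certainly 11 ∣ 11, but 12 ∤ 11.

Converse. This fails: take s = 60. Both 12 ∣ 60 and 5 ∣ 60, yet 60 is not a multiple of 11 (since 60 = 5·11 + 5), so 11 ∤ 60.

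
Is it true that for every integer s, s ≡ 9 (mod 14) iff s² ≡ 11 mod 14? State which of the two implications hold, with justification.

Not equivalent: only (⇒) holds.

(⟹) Suppose s ≡ 9 (mod 14). Write s = 14j + 9. Then (14j + 9)² = 196j² + 252j + 81 = 14(14j² + 18j + 5) + 11, so s² ≡ 11 (mod 14).

(⟸) This fails: take s = 5. Then 5² = 25 ≡ 11 (mod 14), yet 5 ≡ 5 (mod 14), not 9.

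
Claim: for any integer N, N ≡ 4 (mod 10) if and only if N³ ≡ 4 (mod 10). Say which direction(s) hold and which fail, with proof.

Forward direction. Suppose N ≡ 4 (mod 10). Write N = 10j + 4. Then (10j + 4)³ = 1000j³ + 1200j² + 480j + 64 = 10(100j³ + 120j² + 48j + 6) + 4, so N³ ≡ 4 (mod 10).

Converse. Suppose N³ ≡ 4 (mod 10). The only residue r in {0, …, 9} with r³ ≡ 4 (mod 10) is r = 4, so N ≡ 4 (mod 10).

The biconditional holds.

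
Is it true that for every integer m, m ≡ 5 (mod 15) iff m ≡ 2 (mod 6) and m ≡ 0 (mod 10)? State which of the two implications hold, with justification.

(⟹) This fails: m = 5 gives 5 ≡ 5 (mod 15) but 5 ≡ 5 (mod 6), so the conjunction on the right does not hold.

(⟸) Conversely, if m ≡ 2 (mod 6) and m ≡ 0 (mod 10), then by the Chinese remainder theorem m ≡ 20 (mod 30). Since 20 ≡ 5 (mod 15) and 15 ∣ 30, we get m ≡ 5 (mod 15).

Only the reverse direction holds.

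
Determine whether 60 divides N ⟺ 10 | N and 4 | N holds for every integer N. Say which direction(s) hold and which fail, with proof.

(⇒) holds; (⇐) fails.

[⇐] This fails: take N = 20. Both 10 ∣ 20 and 4 ∣ 20, yet 20 is not a multiple of 60 (since 20 = 0·60 + 20), so 60 ∤ 20.

[⇒] If 60 ∣ N, write N = 60q. Since 60 = 6·10, N = 10·(6q), so 10 ∣ N; and since 60 = 15·4, N = 4·(15q), so 4 ∣ N.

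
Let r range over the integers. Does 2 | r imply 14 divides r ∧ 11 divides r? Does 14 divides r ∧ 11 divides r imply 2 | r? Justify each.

(⟹) This fails: take r = 2. Certainly 2 ∣ 2, but 14 ∤ 2.

(⟸) Suppose 14 ∣ r and 11 ∣ r. Any common multiple of 14 and 11 is a multiple of their lcm; here gcd(14, 11) = 1, so lcm(14, 11) = 14·11 = 154, so 154 ∣ r. Since 2 ∣ 154, it follows that 2 ∣ r.

Only the converse holds.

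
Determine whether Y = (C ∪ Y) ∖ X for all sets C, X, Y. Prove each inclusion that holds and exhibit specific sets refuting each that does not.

(⟹) This inclusion fails. Take C = ∅, X = {1}, Y = {1}; then 1 ∈ Y but 1 ∉ (C ∪ Y) ∖ X.

(⟸) This inclusion fails. Take C = {1}, X = ∅, Y = ∅; then 1 ∈ (C ∪ Y) ∖ X but 1 ∉ Y.

(⊆) fails and (⊇) fails.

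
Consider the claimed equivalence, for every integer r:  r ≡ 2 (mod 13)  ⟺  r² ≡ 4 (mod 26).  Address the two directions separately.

(→) This fails: take r = 15. Then 15 ≡ 2 (mod 13), but 15² = 225 ≡ 17 (mod 26), not 4.

(←) This fails: take r = 24. Then 24² = 576 ≡ 4 (mod 26), yet 24 ≡ 11 (mod 13), not 2.

Neither implication holds.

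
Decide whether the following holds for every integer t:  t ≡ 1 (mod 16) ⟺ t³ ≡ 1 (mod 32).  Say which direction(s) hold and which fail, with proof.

Not equivalent: only (⇐) holds.

(⇒) This fails: take t = 17. Then 17 ≡ 1 (mod 16), but 17³ = 4913 ≡ 17 (mod 32), not 1.

(⇐) Conversely, the residues r modulo 32 with r³ ≡ 1 (mod 32) are exactly {1}, and each is ≡ 1 (mod 16).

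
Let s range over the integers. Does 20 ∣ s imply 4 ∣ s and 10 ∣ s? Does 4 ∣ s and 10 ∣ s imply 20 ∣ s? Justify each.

Both directions hold; the statement is true.

[⇒] If 20 ∣ s, write s = 20q. Since 20 = 5·4, s = 4·(5q), so 4 ∣ s; and since 20 = 2·10, s = 10·(2q), so 10 ∣ s.

[⇐] Suppose 4 ∣ s and 10 ∣ s. Any common multiple of 4 and 10 is a multiple of their lcm; here lcm(4, 10) = 4·10/gcd(4, 10) = 40/2 = 20, so 20 ∣ s.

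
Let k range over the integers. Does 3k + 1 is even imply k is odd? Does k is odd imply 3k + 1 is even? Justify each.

Both directions hold.

(←) Suppose k is odd; write k = 2j + 1. Then 3k + 1 = 3·(2j + 1) + 1 = 2·3j + 4, which is even.

(→) Suppose 3k + 1 is even. Since 3 is odd, 3k and k have the same parity, so 3k + 1 ≡ k + 1 (mod 2). As 1 is odd, 3k + 1 is even exactly when k is odd. Thus k is odd.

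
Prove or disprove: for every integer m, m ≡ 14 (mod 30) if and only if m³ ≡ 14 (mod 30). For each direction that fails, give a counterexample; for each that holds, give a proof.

The biconditional holds.

(←) Suppose m³ ≡ 14 (mod 30). The only residue r in {0, …, 29} with r³ ≡ 14 (mod 30) is r = 14, so m ≡ 14 (mod 30).

(→) Suppose m ≡ 14 (mod 30). Write m = 30j + 14. Then (30j + 14)³ = 27000j³ + 37800j² + 17640j + 2744 = 30(900j³ + 1260j² + 588j + 91) + 14, so m³ ≡ 14 (mod 30).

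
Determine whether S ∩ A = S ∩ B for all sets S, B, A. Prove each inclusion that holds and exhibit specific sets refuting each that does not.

(⊆) fails and (⊇) fails.

(⊆) This inclusion fails. Take S = {1}, B = ∅, A = {1}; then 1 ∈ S ∩ A but 1 ∉ S ∩ B.

(⊇) This inclusion fails. Take S = {1}, B = {1}, A = ∅; then 1 ∈ S ∩ B but 1 ∉ S ∩ A.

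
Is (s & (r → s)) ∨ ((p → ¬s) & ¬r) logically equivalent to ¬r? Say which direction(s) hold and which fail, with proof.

(←) Assume the antecedent. If r is true, the antecedent cannot hold. If r is false, the consequent reduces to true regardless of the other variables. Either way the consequent holds.

(→) This fails. Under r = T, s = T, p = F, the left side is true but the right side is false.

The forward direction fails; the converse holds.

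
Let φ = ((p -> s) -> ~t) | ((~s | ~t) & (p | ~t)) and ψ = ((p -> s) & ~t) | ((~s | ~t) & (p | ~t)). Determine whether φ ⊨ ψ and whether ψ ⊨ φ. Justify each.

Both implications hold.

(→) Assume the antecedent. If t is true, the antecedent forces (s = F, p = T, t = T), and the consequent holds there. If t is false, the consequent reduces to true regardless of the other variables. Either way the consequent holds.

(←) Assume the antecedent. If t is true, the antecedent forces (s = F, p = T, t = T), and the consequent holds there. If t is false, the consequent reduces to true regardless of the other variables. Either way the consequent holds.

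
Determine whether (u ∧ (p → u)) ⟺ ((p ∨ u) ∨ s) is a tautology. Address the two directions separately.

The forward direction holds; the converse fails.

(→) Assume the antecedent. If u is true, (p ∨ u) ∨ s reduces to true regardless of the other variables. If u is false, the antecedent cannot hold. Either way (p ∨ u) ∨ s holds.

(←) This fails. Under u = F, p = T, s = F, the left side is false but the right side is true.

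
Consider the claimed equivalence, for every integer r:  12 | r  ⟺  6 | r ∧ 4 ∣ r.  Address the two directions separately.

(⟸) Suppose 6 ∣ r and 4 ∣ r. Any common multiple of 6 and 4 is a multiple of their lcm; here lcm(6, 4) = 6·4/gcd(6, 4) = 24/2 = 12, so 12 ∣ r.

(⟹) If 12 ∣ r, write r = 12q. Since 12 = 2·6, r = 6·(2q), so 6 ∣ r; and since 12 = 3·4, r = 4·(3q), so 4 ∣ r.

Both implications hold.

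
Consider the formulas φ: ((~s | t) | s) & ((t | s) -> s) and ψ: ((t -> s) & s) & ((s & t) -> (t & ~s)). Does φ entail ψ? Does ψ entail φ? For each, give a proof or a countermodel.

Only the reverse direction holds.

(⇒) This fails. Under s = F, t = F, the left side is true but the right side is false.

(⇐) Assume the antecedent. If s is true, the consequent reduces to true regardless of the other variables. If s is false, the antecedent cannot hold. Either way the consequent holds.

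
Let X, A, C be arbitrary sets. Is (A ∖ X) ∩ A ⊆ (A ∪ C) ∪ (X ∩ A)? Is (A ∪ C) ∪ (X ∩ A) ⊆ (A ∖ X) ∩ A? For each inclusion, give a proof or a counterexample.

(⊆) holds; (⊇) fails.

(⟹) Let x ∈ (A ∖ X) ∩ A. Then either x ∈ A and x ∉ X, C; or x ∈ A ∩ C and x ∉ X. In each case x ∈ (A ∪ C) ∪ (X ∩ A), so (A ∖ X) ∩ A ⊆ (A ∪ C) ∪ (X ∩ A).

(⟸) This inclusion fails. Take X = {1}, A = {1}, C = ∅; then 1 ∈ (A ∪ C) ∪ (X ∩ A) but 1 ∉ (A ∖ X) ∩ A.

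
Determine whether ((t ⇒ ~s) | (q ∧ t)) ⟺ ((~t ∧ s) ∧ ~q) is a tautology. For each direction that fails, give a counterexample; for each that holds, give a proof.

Not equivalent: only (⇐) holds.

[⇒] This fails. Under s = F, q = F, t = F, the left side is true but the right side is false.

[⇐] Assume the antecedent. If s is true, the antecedent forces (s = T, q = F, t = F), and (t ⇒ ~s) | (q ∧ t) holds there. If s is false, the antecedent cannot hold. Either way (t ⇒ ~s) | (q ∧ t) holds.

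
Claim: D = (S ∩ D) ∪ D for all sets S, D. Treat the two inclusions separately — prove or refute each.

(⊆) Let x ∈ D. Then either x ∈ D and x ∉ S; or x ∈ S ∩ D. In each case x ∈ (S ∩ D) ∪ D, so D ⊆ (S ∩ D) ∪ D.

(⊇) Let x ∈ (S ∩ D) ∪ D. Then either x ∈ D and x ∉ S; or x ∈ S ∩ D. In each case x ∈ D, so (S ∩ D) ∪ D ⊆ D.

Both inclusions hold; the sets are equal.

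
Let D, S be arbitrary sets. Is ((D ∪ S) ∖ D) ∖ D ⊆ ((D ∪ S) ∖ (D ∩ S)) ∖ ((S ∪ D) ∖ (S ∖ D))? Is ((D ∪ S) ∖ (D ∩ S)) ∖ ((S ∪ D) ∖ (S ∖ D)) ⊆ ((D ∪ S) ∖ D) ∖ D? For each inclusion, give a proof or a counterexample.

Both inclusions hold; the sets are equal.

(⊆) Let x ∈ ((D ∪ S) ∖ D) ∖ D. Then x ∈ S and x ∉ D, from which x ∈ ((D ∪ S) ∖ (D ∩ S)) ∖ ((S ∪ D) ∖ (S ∖ D)).

(⊇) Let x ∈ ((D ∪ S) ∖ (D ∩ S)) ∖ ((S ∪ D) ∖ (S ∖ D)). Then x ∈ S and x ∉ D, from which x ∈ ((D ∪ S) ∖ D) ∖ D.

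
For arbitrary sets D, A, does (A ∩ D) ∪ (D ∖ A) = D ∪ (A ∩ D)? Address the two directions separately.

The two sets are equal.

(⊆) Let x ∈ (A ∩ D) ∪ (D ∖ A). Then either x ∈ D and x ∉ A; or x ∈ D ∩ A. In each case x ∈ D ∪ (A ∩ D), so (A ∩ D) ∪ (D ∖ A) ⊆ D ∪ (A ∩ D).

(⊇) Let x ∈ D ∪ (A ∩ D). Then either x ∈ D and x ∉ A; or x ∈ D ∩ A. In each case x ∈ (A ∩ D) ∪ (D ∖ A), so D ∪ (A ∩ D) ⊆ (A ∩ D) ∪ (D ∖ A).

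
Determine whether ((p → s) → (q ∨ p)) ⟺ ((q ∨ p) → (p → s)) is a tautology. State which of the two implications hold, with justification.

Neither implication holds.

(→) This fails. Under p = T, q = F, s = F, the left side is true but the right side is false.

(←) This fails. Under p = F, q = F, s = F, the left side is false but the right side is true.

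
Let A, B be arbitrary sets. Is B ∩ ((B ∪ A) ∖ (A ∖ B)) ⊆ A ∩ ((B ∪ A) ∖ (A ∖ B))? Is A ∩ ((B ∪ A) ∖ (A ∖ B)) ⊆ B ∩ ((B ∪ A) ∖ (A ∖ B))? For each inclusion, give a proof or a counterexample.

Only the reverse inclusion holds.

(⟹) This inclusion fails. Take A = ∅, B = {1}; then 1 ∈ B ∩ ((B ∪ A) ∖ (A ∖ B)) but 1 ∉ A ∩ ((B ∪ A) ∖ (A ∖ B)).

(⟸) Let x ∈ A ∩ ((B ∪ A) ∖ (A ∖ B)). Then x ∈ A ∩ B, from which x ∈ B ∩ ((B ∪ A) ∖ (A ∖ B)).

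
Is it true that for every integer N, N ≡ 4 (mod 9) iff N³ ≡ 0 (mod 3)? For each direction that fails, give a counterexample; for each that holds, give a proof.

Neither implication holds.

(→) This fails: take N = 4. Then 4 ≡ 4 (mod 9), but 4³ = 64 ≡ 1 (mod 3), not 0.

(←) This fails: take N = 0. Then 0³ = 0 ≡ 0 (mod 3), yet 0 ≡ 0 (mod 9), not 4.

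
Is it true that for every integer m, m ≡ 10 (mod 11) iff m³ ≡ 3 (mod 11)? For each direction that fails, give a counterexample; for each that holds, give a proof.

(⇒) fails and (⇐) fails.

Forward direction. This fails: take m = 10. Then 10 ≡ 10 (mod 11), but 10³ = 1000 ≡ 10 (mod 11), not 3.

Converse. This fails: take m = 9. Then 9³ = 729 ≡ 3 (mod 11), yet 9 ≡ 9 (mod 11), not 10.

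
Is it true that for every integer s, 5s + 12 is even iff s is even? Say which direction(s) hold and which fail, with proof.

(→) Suppose 5s + 12 is even. Since 5 is odd, 5s and s have the same parity, so 5s + 12 ≡ s + 12 (mod 2). As 12 is even, 5s + 12 is even exactly when s is even. Thus s is even.

(←) Conversely, suppose s is even; write s = 2j. Then 5s + 12 = 5·(2j) + 12 = 2·5j + 12, which is even.

Both implications hold.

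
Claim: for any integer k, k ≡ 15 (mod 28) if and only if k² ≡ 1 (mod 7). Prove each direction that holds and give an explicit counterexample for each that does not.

The forward direction holds; the converse fails.

(⟹) Suppose k ≡ 15 (mod 28). Then k² ≡ 15² = 225 (mod 28), and since 7 ∣ 28, also k² ≡ 1 (mod 7).

(⟸) This fails: take k = 1. Then 1² = 1 ≡ 1 (mod 7), yet 1 ≡ 1 (mod 28), not 15.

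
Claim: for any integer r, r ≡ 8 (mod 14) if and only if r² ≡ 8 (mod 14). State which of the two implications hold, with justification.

(⇒) Suppose r ≡ 8 (mod 14). Write r = 14j + 8. Then (14j + 8)² = 196j² + 224j + 64 = 14(14j² + 16j + 4) + 8, so r² ≡ 8 (mod 14).

(⇐) This fails: take r = 6. Then 6² = 36 ≡ 8 (mod 14), yet 6 ≡ 6 (mod 14), not 8.

Only the forward implication holds.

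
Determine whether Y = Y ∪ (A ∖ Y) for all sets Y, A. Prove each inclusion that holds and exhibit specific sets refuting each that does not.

(⊆) holds; (⊇) fails.

(⟹) Let x ∈ Y. Then either x ∈ Y and x ∉ A; or x ∈ Y ∩ A. In each case x ∈ Y ∪ (A ∖ Y), so Y ⊆ Y ∪ (A ∖ Y).

(⟸) This inclusion fails. Take Y = ∅, A = {1}; then 1 ∈ Y ∪ (A ∖ Y) but 1 ∉ Y.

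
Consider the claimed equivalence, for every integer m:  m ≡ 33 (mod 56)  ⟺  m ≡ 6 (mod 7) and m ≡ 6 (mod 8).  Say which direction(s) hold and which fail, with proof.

Neither implication holds.

(⇒) This fails: m = 33 gives 33 ≡ 33 (mod 56) but 33 ≡ 5 (mod 7), so the conjunction on the right does not hold.

(⇐) This fails: m = 6 satisfies both congruences on the right (6 ≡ 6 mod 7 and 6 ≡ 6 mod 8) yet 6 ≡ 6 (mod 56), not 33.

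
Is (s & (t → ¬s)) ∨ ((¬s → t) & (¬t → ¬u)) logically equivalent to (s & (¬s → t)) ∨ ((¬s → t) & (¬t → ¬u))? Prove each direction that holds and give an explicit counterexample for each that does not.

The biconditional holds.

[⇒] Assume the antecedent. If s is true, the consequent reduces to true regardless of the other variables. If s is false, the antecedent forces (s = F, t = T, u = F) or (s = F, t = T, u = T), and the consequent holds there. Either way the consequent holds.

[⇐] Assume the antecedent. If s is true, the consequent reduces to true regardless of the other variables. If s is false, the antecedent forces (s = F, t = T, u = F) or (s = F, t = T, u = T), and the consequent holds there. Either way the consequent holds.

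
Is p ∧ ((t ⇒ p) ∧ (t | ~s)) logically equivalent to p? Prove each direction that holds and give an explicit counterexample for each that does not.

(⟸) This fails. Under t = F, p = T, s = T, the left side is false but the right side is true.

(⟹) Assume the antecedent. If t is true, the antecedent forces (t = T, p = T, s = F) or (t = T, p = T, s = T), and p holds there. If t is false, the antecedent forces (t = F, p = T, s = F), and p holds there. Either way p holds.

Only the forward direction holds.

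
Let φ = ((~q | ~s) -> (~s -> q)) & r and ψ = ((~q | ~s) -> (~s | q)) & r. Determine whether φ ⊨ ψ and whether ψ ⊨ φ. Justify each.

Both directions fail.

Forward direction. This fails. Under s = T, q = F, r = T, the left side is true but the right side is false.

Converse. This fails. Under s = F, q = F, r = T, the left side is false but the right side is true.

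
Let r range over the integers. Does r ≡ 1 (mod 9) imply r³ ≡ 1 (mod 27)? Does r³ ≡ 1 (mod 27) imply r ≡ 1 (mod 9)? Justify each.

(→) Suppose r ≡ 1 (mod 9). Working modulo 27, r ∈ {1, 10, 19}; for each such r, r³ ≡ 1 (mod 27).

(←) Conversely, the residues r modulo 27 with r³ ≡ 1 (mod 27) are exactly {1, 10, 19}, and each is ≡ 1 (mod 9).

Both directions hold; the statement is true.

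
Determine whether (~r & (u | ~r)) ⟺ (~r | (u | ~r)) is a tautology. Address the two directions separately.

Only the forward implication holds.

[⇒] Assume the antecedent. If r is true, the antecedent cannot hold. If r is false, ~r | (u | ~r) reduces to true regardless of the other variables. Either way ~r | (u | ~r) holds.

[⇐] This fails. Under r = T, u = T, the left side is false but the right side is true.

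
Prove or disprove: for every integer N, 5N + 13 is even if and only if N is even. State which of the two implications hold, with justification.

Neither implication holds.

[⇒] This fails: N = 1 gives 5N + 13 = 18, which is even, but 1 is odd, not even.

[⇐] This also fails: N = 4 is even, but 5N + 13 = 33 is odd, not even.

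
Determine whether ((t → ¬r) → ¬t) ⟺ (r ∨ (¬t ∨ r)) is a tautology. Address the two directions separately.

(⟹) Assume the antecedent. If t is true, the antecedent forces (t = T, r = T), and r ∨ (¬t ∨ r) holds there. If t is false, r ∨ (¬t ∨ r) reduces to true regardless of the other variables. Either way r ∨ (¬t ∨ r) holds.

(⟸) Assume the antecedent. If t is true, the antecedent forces (t = T, r = T), and (t → ¬r) → ¬t holds there. If t is false, (t → ¬r) → ¬t reduces to true regardless of the other variables. Either way (t → ¬r) → ¬t holds.

Both implications hold.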